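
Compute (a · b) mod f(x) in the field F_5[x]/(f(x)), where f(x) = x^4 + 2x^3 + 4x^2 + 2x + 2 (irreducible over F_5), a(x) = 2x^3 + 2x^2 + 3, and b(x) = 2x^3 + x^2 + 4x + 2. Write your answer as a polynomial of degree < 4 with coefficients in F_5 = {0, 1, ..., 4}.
a · b ≡ 2x^3 + x^2 (mod f(x))

Multiply in F_5[x]: a(x)·b(x) = (2x^3 + 2x^2 + 3)·(2x^3 + x^2 + 4x + 2) = 4x^6 + x^5 + 3x^3 + 2x^2 + 2x + 1. This has degree ≥ 4, so divide by f(x) over F_5: 4x^6 + x^5 + 3x^3 + 2x^2 + 2x + 1 = (4x^2 + 3x + 3)·(x^4 + 2x^3 + 4x^2 + 2x + 2) + (2x^3 + x^2). Hence a·b ≡ 2x^3 + x^2 (mod f). (F_5[x]/(f) is a field with 5^4 = 625 elements since f is irreducible of degree 4.)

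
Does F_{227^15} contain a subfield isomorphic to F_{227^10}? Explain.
No: F_{227^10} is not a subfield of F_{227^15}

F_{p^m} embeds in F_{p^n} iff m | n. Here 10 ∤ 15 (since 15 = 1·10 + 5 with remainder 5 ≠ 0), so F_{227^10} is not a subfield of F_{227^15}. Equivalently: if it were, the tower law would give 10 = [F_{227^10}:F_227] dividing [F_{227^15}:F_227] = 15, contradiction.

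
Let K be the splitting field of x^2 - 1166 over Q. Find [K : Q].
[K : Q] = 2

f(x) = x^2 - 1166 factors as (x - √1166)(x + √1166). The splitting field is K = Q(√1166). Since 1166 is squarefree and > 1, it is not a perfect square, so x^2 - 1166 is irreducible over Q and [Q(√1166) : Q] = 2. Hence [K : Q] = 2.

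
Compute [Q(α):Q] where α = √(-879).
[Q(α):Q] = 2

[Q(α):Q] equals the degree of the minimal polynomial of α. Here α^2 = -879 and x^2 + 879 is irreducible (d = -879 is squarefree, ≠ 1, hence not a square), so deg(m_α) = 2. Thus [Q(α):Q] = 2.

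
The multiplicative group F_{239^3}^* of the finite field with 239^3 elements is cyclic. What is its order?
|F_{239^3}^*| = 13651918

F_{239^3} has 239^3 = 13651919 elements; its multiplicative group consists of all nonzero elements, so |F_{239^3}^*| = 13651919 - 1 = 13651918. (It is cyclic since any finite subgroup of the multiplicative group of a field is cyclic.)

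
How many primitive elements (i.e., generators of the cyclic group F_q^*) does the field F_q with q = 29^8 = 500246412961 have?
There are φ(500246412960) = 114070118400 primitive elements

F_q^* is cyclic of order q - 1 = 500246412960. A cyclic group of order m has exactly φ(m) generators. Here m = 500246412960 = 2^5 · 3 · 5 · 7 · 421 · 353641, so the number of primitive elements is φ(500246412960) = 114070118400.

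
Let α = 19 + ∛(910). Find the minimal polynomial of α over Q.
m_α(x) = x^3 - 57x^2 + 1083x - 7769

Set β = α - 19 = ∛(910), so β^3 = 910. Then (α - 19)^3 - 910 = 0, i.e. α is a root of g(x) = (x - 19)^3 - 910 = x^3 - 57x^2 + 1083x - 7769. Since g(x) = h(x - 19) where h(x) = x^3 - 910, and h is irreducible over Q (because 910 is not a perfect cube, so h has no rational root, and a monic cubic with no rational root is irreducible), g is also irreducible (irreducibility is preserved under the substitution x → x - 19). Hence m_α(x) = x^3 - 57x^2 + 1083x - 7769.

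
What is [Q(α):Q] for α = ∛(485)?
[Q(α):Q] = 3

The minimal polynomial of α is x^3 - 485, irreducible over Q since 485 is not a perfect cube (so x^3 - 485 has no rational root). Hence [Q(α):Q] = deg(m_α) = 3.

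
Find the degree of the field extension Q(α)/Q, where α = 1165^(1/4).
[Q(α):Q] = 4

α is a root of x^4 - 1165. By Eisenstein's criterion at the prime p = 5 (which divides the constant term 1165 but p^2 = 25 does not, since 1165 is squarefree), x^4 - 1165 is irreducible over Q. Hence [Q(α):Q] = 4.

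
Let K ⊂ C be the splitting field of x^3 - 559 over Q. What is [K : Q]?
[K : Q] = 6

The roots of x^3 - 559 are ∛559, ω∛559, ω^2∛559 where ω = e^(2πi/3) is a primitive cube root of unity, so K = Q(∛559, ω). Now [Q(∛559):Q] = 3 (since 559 is not a perfect cube, x^3 - 559 is irreducible) and [Q(ω):Q] = 2. Both 2 and 3 divide [K:Q], and [K:Q] ≤ 3·2 = 6, so [K:Q] = 6. (Equivalently: Q(∛559) ⊂ R but ω ∉ R, so [K : Q(∛559)] = 2.)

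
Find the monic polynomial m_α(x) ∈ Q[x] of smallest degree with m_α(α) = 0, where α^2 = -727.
m_α(x) = x^2 + 727

α satisfies α^2 + 727 = 0, so x^2 + 727 annihilates α. Since d = -727 is squarefree and ≠ 1, it is not a perfect square in Q, so x^2 + 727 has no rational root and is therefore irreducible over Q (a degree-2 polynomial over a field is irreducible iff it has no root). Hence m_α(x) = x^2 + 727.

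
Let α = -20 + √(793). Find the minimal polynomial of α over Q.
m_α(x) = x^2 + 40x - 393

From α + 20 = √(793), squaring gives (α + 20)^2 = 793, i.e. α^2 + 40α + 400 = 793, so α^2 + 40α - 393 = 0. The discriminant of x^2 + 40x - 393 is (40)^2 - 4·(-393) = 1600 + 1572 = 3172, and 4·(793) is not a perfect square in Q since 793 is squarefree and ≠ 1. Hence x^2 + 40x - 393 is irreducible over Q and is the minimal polynomial of α.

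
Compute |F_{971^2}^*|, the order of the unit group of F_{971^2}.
|F_{971^2}^*| = 942840

F_{971^2} has 971^2 = 942841 elements; its multiplicative group consists of all nonzero elements, so |F_{971^2}^*| = 942841 - 1 = 942840. (It is cyclic since any finite subgroup of the multiplicative group of a field is cyclic.)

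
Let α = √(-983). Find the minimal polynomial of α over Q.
m_α(x) = x^2 + 983

α satisfies α^2 + 983 = 0, so x^2 + 983 annihilates α. Since d = -983 is squarefree and ≠ 1, it is not a perfect square in Q, so x^2 + 983 has no rational root and is therefore irreducible over Q (a degree-2 polynomial over a field is irreducible iff it has no root). Hence m_α(x) = x^2 + 983.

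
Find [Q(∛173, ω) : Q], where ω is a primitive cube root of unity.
[Q(∛173, ω) : Q] = 6

[Q(∛173):Q] = 3 (min poly x^3 - 173, irreducible since 173 is not a perfect cube). [Q(ω):Q] = 2 (min poly x^2 + x + 1). Since Q(∛173) ⊂ R and ω ∉ R, we have ω ∉ Q(∛173), so x^2 + x + 1 remains irreducible over Q(∛173) and [Q(∛173, ω) : Q(∛173)] = 2. By the tower law, [Q(∛173, ω) : Q] = 3 · 2 = 6. (In fact Q(∛173, ω) is the splitting field of x^3 - 173 over Q.)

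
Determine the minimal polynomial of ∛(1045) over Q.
m_α(x) = x^3 - 1045

α satisfies α^3 = 1045, so x^3 - 1045 annihilates α. By the rational root test, a rational root p/q (in lowest terms) of x^3 - 1045 would satisfy p^3 = 1045 q^3, forcing q = 1 and p^3 = 1045; but 1045 is not a perfect cube, contradiction. A monic cubic over Q with no rational root is irreducible (any nontrivial factorization would include a linear factor). Hence x^3 - 1045 is the minimal polynomial of α, and in particular [Q(α):Q] = 3.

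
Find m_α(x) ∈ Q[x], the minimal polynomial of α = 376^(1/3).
m_α(x) = x^3 - 376

α satisfies α^3 = 376, so x^3 - 376 annihilates α. By the rational root test, a rational root p/q (in lowest terms) of x^3 - 376 would satisfy p^3 = 376 q^3, forcing q = 1 and p^3 = 376; but 376 is not a perfect cube, contradiction. A monic cubic over Q with no rational root is irreducible (any nontrivial factorization would include a linear factor). Hence x^3 - 376 is the minimal polynomial of α, and in particular [Q(α):Q] = 3.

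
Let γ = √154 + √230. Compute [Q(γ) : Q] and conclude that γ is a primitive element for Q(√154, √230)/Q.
[Q(γ) : Q] = 4 (equivalently, Q(γ) = Q(√154, √230))

Obviously Q(γ) ⊆ Q(√154, √230), and [Q(√154, √230):Q] = 4 (since 154, 230 are distinct squarefree integers > 1 with 35420 not a perfect square). To show equality we compute the minimal polynomial of γ. From γ = √154 + √230: γ^2 = 154 + 2√(35420) + 230 = 384 + 2√(35420), so γ^2 - 384 = 2√(35420); squaring, (γ^2 - 384)^2 = 4·35420, i.e. γ^4 - 768γ^2 + 147456 - 141680 = 0, i.e. γ^4 - 768γ^2 + 5776 = 0. So γ is a root of x^4 - 768x^2 + 5776. This polynomial is irreducible over Q: it has no rational root (each ±√154 ± √230 is irrational), and any factorization into two quadratics over Q would force √(35420) ∈ Q (pairing opposite roots) or √154, √230 ∈ Q (other pairings), all impossible. Hence [Q(γ):Q] = 4 = [Q(√154, √230):Q], so Q(γ) = Q(√154, √230).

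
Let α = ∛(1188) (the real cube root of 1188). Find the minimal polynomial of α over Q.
m_α(x) = x^3 - 1188

α satisfies α^3 = 1188, so x^3 - 1188 annihilates α. By the rational root test, a rational root p/q (in lowest terms) of x^3 - 1188 would satisfy p^3 = 1188 q^3, forcing q = 1 and p^3 = 1188; but 1188 is not a perfect cube, contradiction. A monic cubic over Q with no rational root is irreducible (any nontrivial factorization would include a linear factor). Hence x^3 - 1188 is the minimal polynomial of α, and in particular [Q(α):Q] = 3.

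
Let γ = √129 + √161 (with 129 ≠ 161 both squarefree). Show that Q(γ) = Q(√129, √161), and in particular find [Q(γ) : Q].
[Q(γ) : Q] = 4 (equivalently, Q(γ) = Q(√129, √161))

Obviously Q(γ) ⊆ Q(√129, √161), and [Q(√129, √161):Q] = 4 (since 129, 161 are distinct squarefree integers > 1 with 20769 not a perfect square). To show equality we compute the minimal polynomial of γ. From γ = √129 + √161: γ^2 = 129 + 2√(20769) + 161 = 290 + 2√(20769), so γ^2 - 290 = 2√(20769); squaring, (γ^2 - 290)^2 = 4·20769, i.e. γ^4 - 580γ^2 + 84100 - 83076 = 0, i.e. γ^4 - 580γ^2 + 1024 = 0. So γ is a root of x^4 - 580x^2 + 1024. This polynomial is irreducible over Q: it has no rational root (each ±√129 ± √161 is irrational), and any factorization into two quadratics over Q would force √(20769) ∈ Q (pairing opposite roots) or √129, √161 ∈ Q (other pairings), all impossible. Hence [Q(γ):Q] = 4 = [Q(√129, √161):Q], so Q(γ) = Q(√129, √161).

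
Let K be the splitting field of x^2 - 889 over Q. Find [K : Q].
[K : Q] = 2

f(x) = x^2 - 889 factors as (x - √889)(x + √889). The splitting field is K = Q(√889). Since 889 is squarefree and > 1, it is not a perfect square, so x^2 - 889 is irreducible over Q and [Q(√889) : Q] = 2. Hence [K : Q] = 2.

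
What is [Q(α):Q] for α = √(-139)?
[Q(α):Q] = 2

[Q(α):Q] equals the degree of the minimal polynomial of α. Here α^2 = -139 and x^2 + 139 is irreducible (d = -139 is squarefree, ≠ 1, hence not a square), so deg(m_α) = 2. Thus [Q(α):Q] = 2.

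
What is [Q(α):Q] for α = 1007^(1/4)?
[Q(α):Q] = 4

α is a root of x^4 - 1007. By Eisenstein's criterion at the prime p = 19 (which divides the constant term 1007 but p^2 = 361 does not, since 1007 is squarefree), x^4 - 1007 is irreducible over Q. Hence [Q(α):Q] = 4.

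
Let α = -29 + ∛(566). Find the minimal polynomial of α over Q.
m_α(x) = x^3 + 87x^2 + 2523x + 23823

Set β = α + 29 = ∛(566), so β^3 = 566. Then (α + 29)^3 - 566 = 0, i.e. α is a root of g(x) = (x + 29)^3 - 566 = x^3 + 87x^2 + 2523x + 23823. Since g(x) = h(x + 29) where h(x) = x^3 - 566, and h is irreducible over Q (because 566 is not a perfect cube, so h has no rational root, and a monic cubic with no rational root is irreducible), g is also irreducible (irreducibility is preserved under the substitution x → x + 29). Hence m_α(x) = x^3 + 87x^2 + 2523x + 23823.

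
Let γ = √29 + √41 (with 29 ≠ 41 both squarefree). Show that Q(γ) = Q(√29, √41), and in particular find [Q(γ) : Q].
[Q(γ) : Q] = 4 (equivalently, Q(γ) = Q(√29, √41))

Obviously Q(γ) ⊆ Q(√29, √41), and [Q(√29, √41):Q] = 4 (since 29, 41 are distinct squarefree integers > 1 with 1189 not a perfect square). To show equality we compute the minimal polynomial of γ. From γ = √29 + √41: γ^2 = 29 + 2√(1189) + 41 = 70 + 2√(1189), so γ^2 - 70 = 2√(1189); squaring, (γ^2 - 70)^2 = 4·1189, i.e. γ^4 - 140γ^2 + 4900 - 4756 = 0, i.e. γ^4 - 140γ^2 + 144 = 0. So γ is a root of x^4 - 140x^2 + 144. This polynomial is irreducible over Q: it has no rational root (each ±√29 ± √41 is irrational), and any factorization into two quadratics over Q would force √(1189) ∈ Q (pairing opposite roots) or √29, √41 ∈ Q (other pairings), all impossible. Hence [Q(γ):Q] = 4 = [Q(√29, √41):Q], so Q(γ) = Q(√29, √41).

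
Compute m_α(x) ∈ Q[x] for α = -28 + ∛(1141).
m_α(x) = x^3 + 84x^2 + 2352x + 20811

Set β = α + 28 = ∛(1141), so β^3 = 1141. Then (α + 28)^3 - 1141 = 0, i.e. α is a root of g(x) = (x + 28)^3 - 1141 = x^3 + 84x^2 + 2352x + 20811. Since g(x) = h(x + 28) where h(x) = x^3 - 1141, and h is irreducible over Q (because 1141 is not a perfect cube, so h has no rational root, and a monic cubic with no rational root is irreducible), g is also irreducible (irreducibility is preserved under the substitution x → x + 28). Hence m_α(x) = x^3 + 84x^2 + 2352x + 20811.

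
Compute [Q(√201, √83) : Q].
[Q(√201, √83) : Q] = 4

[Q(√201):Q] = 2 (min poly x^2 - 201, irreducible since 201 is squarefree > 1). For the top step, suppose √83 ∈ Q(√201), say √83 = c + d√201 with c, d ∈ Q. Squaring: 83 = c^2 + 201d^2 + 2cd√201. Since √201 ∉ Q this forces 2cd = 0. If d = 0 then √83 = c ∈ Q, contradicting 83 squarefree > 1. If c = 0 then 83 = 201d^2, so 201·83 = (201d)^2 is a perfect square in Q — but 201·83 = 16683 is not a perfect square (since 201 and 83 are distinct squarefree integers). Contradiction. Hence √83 ∉ Q(√201), so x^2 - 83 stays irreducible over Q(√201) and [Q(√201, √83) : Q(√201)] = 2. By the tower law, [Q(√201, √83) : Q] = 2 · 2 = 4.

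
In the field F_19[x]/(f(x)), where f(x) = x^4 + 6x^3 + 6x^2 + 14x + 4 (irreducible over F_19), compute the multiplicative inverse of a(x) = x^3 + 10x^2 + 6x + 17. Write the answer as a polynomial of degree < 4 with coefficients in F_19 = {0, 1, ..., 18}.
a(x)^(-1) ≡ 12x^3 + 17x^2 + 11x + 9 (mod f(x))

Since f is irreducible over F_19, F_19[x]/(f) is a field and a(x) ≠ 0 has an inverse. Apply the extended Euclidean algorithm to f(x) and a(x) in F_19[x]: f(x) = (x + 15)·a(x) + (2x^2 + 2x + 15);  a(x) = (10x + 14)·(2x^2 + 2x + 15) + (18x + 16);  (2x^2 + 2x + 15) = (17x + 4)·(18x + 16) + (8). The last nonzero remainder is the constant 8 = gcd(f, a) in F_19. Back-substituting through the division chain expresses 8 = s(x)·a(x) + t(x)·f(x) with s(x) ≡ x^3 + 3x^2 + 12x + 15 (mod f), so (x^3 + 3x^2 + 12x + 15)·a(x) ≡ 8 (mod f). Multiplying by 8^(-1) ≡ 12 in F_19 gives a(x)^(-1) ≡ 12·(x^3 + 3x^2 + 12x + 15) ≡ 12x^3 + 17x^2 + 11x + 9 (mod f). Check: (x^3 + 10x^2 + 6x + 17)·(12x^3 + 17x^2 + 11x + 9) = 12x^6 + 4x^5 + 6x^4 + 7x^3 + 8x^2 + 13x + 1 ≡ 1 (mod x^4 + 6x^3 + 6x^2 + 14x + 4).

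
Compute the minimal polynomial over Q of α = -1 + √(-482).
m_α(x) = x^2 + 2x + 483

From α + 1 = √(-482), squaring gives (α + 1)^2 = -482, i.e. α^2 + 2α + 1 = -482, so α^2 + 2α + 483 = 0. The discriminant of x^2 + 2x + 483 is (2)^2 - 4·(483) = 4 - 1932 = -1928, and 4·(-482) is not a perfect square in Q since -482 is squarefree and ≠ 1. Hence x^2 + 2x + 483 is irreducible over Q and is the minimal polynomial of α.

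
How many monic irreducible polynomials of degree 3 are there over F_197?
There are 2548392 monic irreducible polynomials of degree 3 over F_197

Each element of F_{197^3} that lies in no proper subfield is a root of exactly one monic irreducible of degree 3 over F_197, and each such polynomial has 3 distinct roots in F_{197^3}. By Möbius inversion the count is N_197(3) = (1/3) Σ_{d|3} μ(3/d) · 197^d = (1/3)(μ(3)·197^1 + μ(1)·197^3) = 7645176/3 = 2548392.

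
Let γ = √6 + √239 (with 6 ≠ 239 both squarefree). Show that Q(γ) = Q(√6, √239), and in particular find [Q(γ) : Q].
[Q(γ) : Q] = 4 (equivalently, Q(γ) = Q(√6, √239))

Obviously Q(γ) ⊆ Q(√6, √239), and [Q(√6, √239):Q] = 4 (since 6, 239 are distinct squarefree integers > 1 with 1434 not a perfect square). To show equality we compute the minimal polynomial of γ. From γ = √6 + √239: γ^2 = 6 + 2√(1434) + 239 = 245 + 2√(1434), so γ^2 - 245 = 2√(1434); squaring, (γ^2 - 245)^2 = 4·1434, i.e. γ^4 - 490γ^2 + 60025 - 5736 = 0, i.e. γ^4 - 490γ^2 + 54289 = 0. So γ is a root of x^4 - 490x^2 + 54289. This polynomial is irreducible over Q: it has no rational root (each ±√6 ± √239 is irrational), and any factorization into two quadratics over Q would force √(1434) ∈ Q (pairing opposite roots) or √6, √239 ∈ Q (other pairings), all impossible. Hence [Q(γ):Q] = 4 = [Q(√6, √239):Q], so Q(γ) = Q(√6, √239).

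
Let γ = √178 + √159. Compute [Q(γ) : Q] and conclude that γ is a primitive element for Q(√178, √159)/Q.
[Q(γ) : Q] = 4 (equivalently, Q(γ) = Q(√178, √159))

Obviously Q(γ) ⊆ Q(√178, √159), and [Q(√178, √159):Q] = 4 (since 178, 159 are distinct squarefree integers > 1 with 28302 not a perfect square). To show equality we compute the minimal polynomial of γ. From γ = √178 + √159: γ^2 = 178 + 2√(28302) + 159 = 337 + 2√(28302), so γ^2 - 337 = 2√(28302); squaring, (γ^2 - 337)^2 = 4·28302, i.e. γ^4 - 674γ^2 + 113569 - 113208 = 0, i.e. γ^4 - 674γ^2 + 361 = 0. So γ is a root of x^4 - 674x^2 + 361. This polynomial is irreducible over Q: it has no rational root (each ±√178 ± √159 is irrational), and any factorization into two quadratics over Q would force √(28302) ∈ Q (pairing opposite roots) or √178, √159 ∈ Q (other pairings), all impossible. Hence [Q(γ):Q] = 4 = [Q(√178, √159):Q], so Q(γ) = Q(√178, √159).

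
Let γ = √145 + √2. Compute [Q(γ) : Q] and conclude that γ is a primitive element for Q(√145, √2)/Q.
[Q(γ) : Q] = 4 (equivalently, Q(γ) = Q(√145, √2))

Obviously Q(γ) ⊆ Q(√145, √2), and [Q(√145, √2):Q] = 4 (since 145, 2 are distinct squarefree integers > 1 with 290 not a perfect square). To show equality we compute the minimal polynomial of γ. From γ = √145 + √2: γ^2 = 145 + 2√(290) + 2 = 147 + 2√(290), so γ^2 - 147 = 2√(290); squaring, (γ^2 - 147)^2 = 4·290, i.e. γ^4 - 294γ^2 + 21609 - 1160 = 0, i.e. γ^4 - 294γ^2 + 20449 = 0. So γ is a root of x^4 - 294x^2 + 20449. This polynomial is irreducible over Q: it has no rational root (each ±√145 ± √2 is irrational), and any factorization into two quadratics over Q would force √(290) ∈ Q (pairing opposite roots) or √145, √2 ∈ Q (other pairings), all impossible. Hence [Q(γ):Q] = 4 = [Q(√145, √2):Q], so Q(γ) = Q(√145, √2).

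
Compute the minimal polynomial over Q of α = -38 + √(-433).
m_α(x) = x^2 + 76x + 1877

From α + 38 = √(-433), squaring gives (α + 38)^2 = -433, i.e. α^2 + 76α + 1444 = -433, so α^2 + 76α + 1877 = 0. The discriminant of x^2 + 76x + 1877 is (76)^2 - 4·(1877) = 5776 - 7508 = -1732, and 4·(-433) is not a perfect square in Q since -433 is squarefree and ≠ 1. Hence x^2 + 76x + 1877 is irreducible over Q and is the minimal polynomial of α.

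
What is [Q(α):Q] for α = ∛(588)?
[Q(α):Q] = 3

The minimal polynomial of α is x^3 - 588, irreducible over Q since 588 is not a perfect cube (so x^3 - 588 has no rational root). Hence [Q(α):Q] = deg(m_α) = 3.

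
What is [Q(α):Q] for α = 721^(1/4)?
[Q(α):Q] = 4

α is a root of x^4 - 721. By Eisenstein's criterion at the prime p = 7 (which divides the constant term 721 but p^2 = 49 does not, since 721 is squarefree), x^4 - 721 is irreducible over Q. Hence [Q(α):Q] = 4.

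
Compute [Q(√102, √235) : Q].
[Q(√102, √235) : Q] = 4

[Q(√102):Q] = 2 (min poly x^2 - 102, irreducible since 102 is squarefree > 1). For the top step, suppose √235 ∈ Q(√102), say √235 = c + d√102 with c, d ∈ Q. Squaring: 235 = c^2 + 102d^2 + 2cd√102. Since √102 ∉ Q this forces 2cd = 0. If d = 0 then √235 = c ∈ Q, contradicting 235 squarefree > 1. If c = 0 then 235 = 102d^2, so 102·235 = (102d)^2 is a perfect square in Q — but 102·235 = 23970 is not a perfect square (since 102 and 235 are distinct squarefree integers). Contradiction. Hence √235 ∉ Q(√102), so x^2 - 235 stays irreducible over Q(√102) and [Q(√102, √235) : Q(√102)] = 2. By the tower law, [Q(√102, √235) : Q] = 2 · 2 = 4.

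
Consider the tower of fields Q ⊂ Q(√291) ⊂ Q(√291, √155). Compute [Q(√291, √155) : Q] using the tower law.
[Q(√291, √155) : Q] = 4

[Q(√291):Q] = 2 (min poly x^2 - 291, irreducible since 291 is squarefree > 1). For the top step, suppose √155 ∈ Q(√291), say √155 = c + d√291 with c, d ∈ Q. Squaring: 155 = c^2 + 291d^2 + 2cd√291. Since √291 ∉ Q this forces 2cd = 0. If d = 0 then √155 = c ∈ Q, contradicting 155 squarefree > 1. If c = 0 then 155 = 291d^2, so 291·155 = (291d)^2 is a perfect square in Q — but 291·155 = 45105 is not a perfect square (since 291 and 155 are distinct squarefree integers). Contradiction. Hence √155 ∉ Q(√291), so x^2 - 155 stays irreducible over Q(√291) and [Q(√291, √155) : Q(√291)] = 2. By the tower law, [Q(√291, √155) : Q] = 2 · 2 = 4.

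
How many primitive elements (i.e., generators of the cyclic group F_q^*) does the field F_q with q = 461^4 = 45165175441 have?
There are φ(45165175440) = 8976844800 primitive elements

F_q^* is cyclic of order q - 1 = 45165175440. A cyclic group of order m has exactly φ(m) generators. Here m = 45165175440 = 2^4 · 3 · 5 · 7 · 11 · 23 · 106261, so the number of primitive elements is φ(45165175440) = 8976844800.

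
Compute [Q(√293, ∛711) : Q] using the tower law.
[Q(√293, ∛711) : Q] = 6

Let L = Q(√293, ∛711). Since Q(√293) ⊂ L and [Q(√293):Q] = 2, the tower law gives 2 | [L:Q]. Likewise Q(∛711) ⊂ L with [Q(∛711):Q] = 3 (because 711 is not a perfect cube), so 3 | [L:Q]. As gcd(2,3) = 1, [L:Q] is divisible by 6. Conversely L is generated over Q by √293 and ∛711, so [L:Q] ≤ 2·3 = 6. Therefore [Q(√293, ∛711) : Q] = 6.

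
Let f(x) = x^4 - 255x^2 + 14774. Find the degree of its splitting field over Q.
[K : Q] = 4

Solving the quadratic in x^2: x^2 = (255 ± √(255^2 - 4·14774))/2 = (255 ± √5929)/2 = (255 ± 77)/2, giving x^2 = 89 or x^2 = 166. So f(x) = (x^2 - 89)(x^2 - 166) and the roots of f are ±√89, ±√166. Hence the splitting field is K = Q(√89, √166). Since 89 and 166 are distinct squarefree integers > 1, their product 14774 is not a perfect square, so √166 ∉ Q(√89). By the tower law [K:Q] = [Q(√89,√166):Q(√89)] · [Q(√89):Q] = 2 · 2 = 4.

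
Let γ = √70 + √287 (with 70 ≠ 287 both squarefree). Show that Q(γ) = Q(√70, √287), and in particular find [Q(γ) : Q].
[Q(γ) : Q] = 4 (equivalently, Q(γ) = Q(√70, √287))

Obviously Q(γ) ⊆ Q(√70, √287), and [Q(√70, √287):Q] = 4 (since 70, 287 are distinct squarefree integers > 1 with 20090 not a perfect square). To show equality we compute the minimal polynomial of γ. From γ = √70 + √287: γ^2 = 70 + 2√(20090) + 287 = 357 + 2√(20090), so γ^2 - 357 = 2√(20090); squaring, (γ^2 - 357)^2 = 4·20090, i.e. γ^4 - 714γ^2 + 127449 - 80360 = 0, i.e. γ^4 - 714γ^2 + 47089 = 0. So γ is a root of x^4 - 714x^2 + 47089. This polynomial is irreducible over Q: it has no rational root (each ±√70 ± √287 is irrational), and any factorization into two quadratics over Q would force √(20090) ∈ Q (pairing opposite roots) or √70, √287 ∈ Q (other pairings), all impossible. Hence [Q(γ):Q] = 4 = [Q(√70, √287):Q], so Q(γ) = Q(√70, √287).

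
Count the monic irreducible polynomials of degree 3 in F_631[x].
There are 83746320 monic irreducible polynomials of degree 3 over F_631

Each element of F_{631^3} that lies in no proper subfield is a root of exactly one monic irreducible of degree 3 over F_631, and each such polynomial has 3 distinct roots in F_{631^3}. By Möbius inversion the count is N_631(3) = (1/3) Σ_{d|3} μ(3/d) · 631^d = (1/3)(μ(3)·631^1 + μ(1)·631^3) = 251238960/3 = 83746320.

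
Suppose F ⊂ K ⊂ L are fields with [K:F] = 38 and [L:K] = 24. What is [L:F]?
[L:F] = 912

The tower law says that for any tower of field extensions F ⊂ K ⊂ L with finite degrees, [L:F] = [L:K] · [K:F]. Here this gives [L:F] = 24 · 38 = 912.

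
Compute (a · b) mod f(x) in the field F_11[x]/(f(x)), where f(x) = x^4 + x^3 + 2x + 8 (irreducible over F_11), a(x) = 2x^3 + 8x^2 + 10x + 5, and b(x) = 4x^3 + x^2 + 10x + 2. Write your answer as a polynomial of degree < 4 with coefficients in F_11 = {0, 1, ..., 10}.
a · b ≡ x^3 + 5x^2 + 9x + 4 (mod f(x))

Multiply in F_11[x]: a(x)·b(x) = (2x^3 + 8x^2 + 10x + 5)·(4x^3 + x^2 + 10x + 2) = 8x^6 + x^5 + 2x^4 + 4x^3 + 4x + 10. This has degree ≥ 4, so divide by f(x) over F_11: 8x^6 + x^5 + 2x^4 + 4x^3 + 4x + 10 = (8x^2 + 4x + 9)·(x^4 + x^3 + 2x + 8) + (x^3 + 5x^2 + 9x + 4). Hence a·b ≡ x^3 + 5x^2 + 9x + 4 (mod f). (F_11[x]/(f) is a field with 11^4 = 14641 elements since f is irreducible of degree 4.)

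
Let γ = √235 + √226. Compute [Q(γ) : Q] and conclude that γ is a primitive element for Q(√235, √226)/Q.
[Q(γ) : Q] = 4 (equivalently, Q(γ) = Q(√235, √226))

Obviously Q(γ) ⊆ Q(√235, √226), and [Q(√235, √226):Q] = 4 (since 235, 226 are distinct squarefree integers > 1 with 53110 not a perfect square). To show equality we compute the minimal polynomial of γ. From γ = √235 + √226: γ^2 = 235 + 2√(53110) + 226 = 461 + 2√(53110), so γ^2 - 461 = 2√(53110); squaring, (γ^2 - 461)^2 = 4·53110, i.e. γ^4 - 922γ^2 + 212521 - 212440 = 0, i.e. γ^4 - 922γ^2 + 81 = 0. So γ is a root of x^4 - 922x^2 + 81. This polynomial is irreducible over Q: it has no rational root (each ±√235 ± √226 is irrational), and any factorization into two quadratics over Q would force √(53110) ∈ Q (pairing opposite roots) or √235, √226 ∈ Q (other pairings), all impossible. Hence [Q(γ):Q] = 4 = [Q(√235, √226):Q], so Q(γ) = Q(√235, √226).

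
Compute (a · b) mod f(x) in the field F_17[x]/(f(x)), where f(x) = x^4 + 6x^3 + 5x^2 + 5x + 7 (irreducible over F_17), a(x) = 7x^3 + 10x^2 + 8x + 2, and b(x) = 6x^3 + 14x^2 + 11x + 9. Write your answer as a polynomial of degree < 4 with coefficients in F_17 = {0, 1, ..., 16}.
a · b ≡ 5x^3 + 7x^2 + 3x + 3 (mod f(x))

Multiply in F_17[x]: a(x)·b(x) = (7x^3 + 10x^2 + 8x + 2)·(6x^3 + 14x^2 + 11x + 9) = 8x^6 + 5x^5 + 10x^4 + 8x^3 + 2x^2 + 9x + 1. This has degree ≥ 4, so divide by f(x) over F_17: 8x^6 + 5x^5 + 10x^4 + 8x^3 + 2x^2 + 9x + 1 = (8x^2 + 8x + 7)·(x^4 + 6x^3 + 5x^2 + 5x + 7) + (5x^3 + 7x^2 + 3x + 3). Hence a·b ≡ 5x^3 + 7x^2 + 3x + 3 (mod f). (F_17[x]/(f) is a field with 17^4 = 83521 elements since f is irreducible of degree 4.)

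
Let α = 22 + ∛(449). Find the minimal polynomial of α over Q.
m_α(x) = x^3 - 66x^2 + 1452x - 11097

Set β = α - 22 = ∛(449), so β^3 = 449. Then (α - 22)^3 - 449 = 0, i.e. α is a root of g(x) = (x - 22)^3 - 449 = x^3 - 66x^2 + 1452x - 11097. Since g(x) = h(x - 22) where h(x) = x^3 - 449, and h is irreducible over Q (because 449 is not a perfect cube, so h has no rational root, and a monic cubic with no rational root is irreducible), g is also irreducible (irreducibility is preserved under the substitution x → x - 22). Hence m_α(x) = x^3 - 66x^2 + 1452x - 11097.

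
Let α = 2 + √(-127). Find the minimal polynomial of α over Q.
m_α(x) = x^2 - 4x + 131

From α - 2 = √(-127), squaring gives (α - 2)^2 = -127, i.e. α^2 - 4α + 4 = -127, so α^2 - 4α + 131 = 0. The discriminant of x^2 - 4x + 131 is (-4)^2 - 4·(131) = 16 - 524 = -508, and 4·(-127) is not a perfect square in Q since -127 is squarefree and ≠ 1. Hence x^2 - 4x + 131 is irreducible over Q and is the minimal polynomial of α.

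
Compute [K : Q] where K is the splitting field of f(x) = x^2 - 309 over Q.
[K : Q] = 2

f(x) = x^2 - 309 factors as (x - √309)(x + √309). The splitting field is K = Q(√309). Since 309 is squarefree and > 1, it is not a perfect square, so x^2 - 309 is irreducible over Q and [Q(√309) : Q] = 2. Hence [K : Q] = 2.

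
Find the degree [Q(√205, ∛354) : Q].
[Q(√205, ∛354) : Q] = 6

Let L = Q(√205, ∛354). Since Q(√205) ⊂ L and [Q(√205):Q] = 2, the tower law gives 2 | [L:Q]. Likewise Q(∛354) ⊂ L with [Q(∛354):Q] = 3 (because 354 is not a perfect cube), so 3 | [L:Q]. As gcd(2,3) = 1, [L:Q] is divisible by 6. Conversely L is generated over Q by √205 and ∛354, so [L:Q] ≤ 2·3 = 6. Therefore [Q(√205, ∛354) : Q] = 6.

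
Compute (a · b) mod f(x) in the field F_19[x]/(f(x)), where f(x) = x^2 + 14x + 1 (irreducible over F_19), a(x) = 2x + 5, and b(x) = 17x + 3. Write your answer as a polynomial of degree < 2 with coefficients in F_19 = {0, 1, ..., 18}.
a · b ≡ 14x (mod f(x))

Multiply in F_19[x]: a(x)·b(x) = (2x + 5)·(17x + 3) = 15x^2 + 15x + 15. This has degree ≥ 2, so divide by f(x) over F_19: 15x^2 + 15x + 15 = (15)·(x^2 + 14x + 1) + (14x). Hence a·b ≡ 14x (mod f). (F_19[x]/(f) is a field with 19^2 = 361 elements since f is irreducible of degree 2.)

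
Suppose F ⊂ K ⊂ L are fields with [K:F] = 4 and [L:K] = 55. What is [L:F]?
[L:F] = 220

The tower law says that for any tower of field extensions F ⊂ K ⊂ L with finite degrees, [L:F] = [L:K] · [K:F]. Here this gives [L:F] = 55 · 4 = 220.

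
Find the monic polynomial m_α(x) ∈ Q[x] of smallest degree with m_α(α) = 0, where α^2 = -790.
m_α(x) = x^2 + 790

α satisfies α^2 + 790 = 0, so x^2 + 790 annihilates α. Since d = -790 is squarefree and ≠ 1, it is not a perfect square in Q, so x^2 + 790 has no rational root and is therefore irreducible over Q (a degree-2 polynomial over a field is irreducible iff it has no root). Hence m_α(x) = x^2 + 790.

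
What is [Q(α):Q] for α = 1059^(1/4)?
[Q(α):Q] = 4

α is a root of x^4 - 1059. By Eisenstein's criterion at the prime p = 3 (which divides the constant term 1059 but p^2 = 9 does not, since 1059 is squarefree), x^4 - 1059 is irreducible over Q. Hence [Q(α):Q] = 4.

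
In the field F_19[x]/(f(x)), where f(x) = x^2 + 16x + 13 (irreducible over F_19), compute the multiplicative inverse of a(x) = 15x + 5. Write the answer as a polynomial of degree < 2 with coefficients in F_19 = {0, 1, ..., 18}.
a(x)^(-1) ≡ 2x + 6 (mod f(x))

Since f is irreducible over F_19, F_19[x]/(f) is a field and a(x) ≠ 0 has an inverse. Apply the extended Euclidean algorithm to f(x) and a(x) in F_19[x]: f(x) = (14x + 4)·a(x) + (12). The last nonzero remainder is the constant 12 = gcd(f, a) in F_19. Back-substituting through the division chain expresses 12 = s(x)·a(x) + t(x)·f(x) with s(x) ≡ 5x + 15 (mod f), so (5x + 15)·a(x) ≡ 12 (mod f). Multiplying by 12^(-1) ≡ 8 in F_19 gives a(x)^(-1) ≡ 8·(5x + 15) ≡ 2x + 6 (mod f). Check: (15x + 5)·(2x + 6) = 11x^2 + 5x + 11 ≡ 1 (mod x^2 + 16x + 13).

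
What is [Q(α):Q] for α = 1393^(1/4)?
[Q(α):Q] = 4

α is a root of x^4 - 1393. By Eisenstein's criterion at the prime p = 7 (which divides the constant term 1393 but p^2 = 49 does not, since 1393 is squarefree), x^4 - 1393 is irreducible over Q. Hence [Q(α):Q] = 4.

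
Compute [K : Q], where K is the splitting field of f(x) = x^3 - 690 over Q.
[K : Q] = 6

The roots of x^3 - 690 are ∛690, ω∛690, ω^2∛690 where ω = e^(2πi/3) is a primitive cube root of unity, so K = Q(∛690, ω). Now [Q(∛690):Q] = 3 (since 690 is not a perfect cube, x^3 - 690 is irreducible) and [Q(ω):Q] = 2. Both 2 and 3 divide [K:Q], and [K:Q] ≤ 3·2 = 6, so [K:Q] = 6. (Equivalently: Q(∛690) ⊂ R but ω ∉ R, so [K : Q(∛690)] = 2.)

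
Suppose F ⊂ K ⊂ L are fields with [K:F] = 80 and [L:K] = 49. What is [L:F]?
[L:F] = 3920

The tower law says that for any tower of field extensions F ⊂ K ⊂ L with finite degrees, [L:F] = [L:K] · [K:F]. Here this gives [L:F] = 49 · 80 = 3920.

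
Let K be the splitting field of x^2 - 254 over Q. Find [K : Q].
[K : Q] = 2

f(x) = x^2 - 254 factors as (x - √254)(x + √254). The splitting field is K = Q(√254). Since 254 is squarefree and > 1, it is not a perfect square, so x^2 - 254 is irreducible over Q and [Q(√254) : Q] = 2. Hence [K : Q] = 2.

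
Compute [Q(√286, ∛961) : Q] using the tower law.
[Q(√286, ∛961) : Q] = 6

Let L = Q(√286, ∛961). Since Q(√286) ⊂ L and [Q(√286):Q] = 2, the tower law gives 2 | [L:Q]. Likewise Q(∛961) ⊂ L with [Q(∛961):Q] = 3 (because 961 is not a perfect cube), so 3 | [L:Q]. As gcd(2,3) = 1, [L:Q] is divisible by 6. Conversely L is generated over Q by √286 and ∛961, so [L:Q] ≤ 2·3 = 6. Therefore [Q(√286, ∛961) : Q] = 6.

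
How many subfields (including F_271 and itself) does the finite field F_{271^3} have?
F_{271^3} has 2 subfields

The subfields of F_{p^n} are exactly the fields F_{p^d} for d | n (each is the fixed field of the unique index-d subgroup of Gal(F_{p^n}/F_p) ≅ Z/nZ). The divisors of n = 3 are {1, 3}, giving 2 subfields: F_{271^1}, F_{271^3}.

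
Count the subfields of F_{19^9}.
F_{19^9} has 3 subfields

The subfields of F_{p^n} are exactly the fields F_{p^d} for d | n (each is the fixed field of the unique index-d subgroup of Gal(F_{p^n}/F_p) ≅ Z/nZ). The divisors of n = 9 are {1, 3, 9}, giving 3 subfields: F_{19^1}, F_{19^3}, F_{19^9}.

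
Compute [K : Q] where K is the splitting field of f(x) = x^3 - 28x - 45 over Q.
[K : Q] = 6

By the rational root test, any rational root of the monic integer polynomial f(x) = x^3 - 28x - 45 must be an integer dividing the constant term -45, i.e. one of ±{1, 3, 5, 9, 15, 45}. Evaluating: f(1) = -72, f(-1) = -18, f(3) = -102, f(-3) = 12, f(5) = -60, f(-5) = -30, f(9) = 432, f(-9) = -522, f(15) = 2910, f(-15) = -3000, f(45) = 89820, f(-45) = -89910; none is 0, so f has no rational root and is therefore irreducible over Q (a cubic with no linear factor over a field is irreducible). For an irreducible cubic, the Galois group is A_3 or S_3 according as the discriminant disc(f) = -4a^3 - 27b^2 = -4·(-28)^3 - 27·(-45)^2 = 33133 is or is not a square in Q. Here disc(f) = 33133 is not a perfect square in Q, so the Galois group of f over Q is not contained in A_3 and must be all of S_3. The splitting field has degree |S_3| = 6 over Q, so [K : Q] = 6.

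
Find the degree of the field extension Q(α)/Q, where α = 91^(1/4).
[Q(α):Q] = 4

α is a root of x^4 - 91. By Eisenstein's criterion at the prime p = 7 (which divides the constant term 91 but p^2 = 49 does not, since 91 is squarefree), x^4 - 91 is irreducible over Q. Hence [Q(α):Q] = 4.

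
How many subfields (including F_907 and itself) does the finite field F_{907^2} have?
F_{907^2} has 2 subfields

The subfields of F_{p^n} are exactly the fields F_{p^d} for d | n (each is the fixed field of the unique index-d subgroup of Gal(F_{p^n}/F_p) ≅ Z/nZ). The divisors of n = 2 are {1, 2}, giving 2 subfields: F_{907^1}, F_{907^2}.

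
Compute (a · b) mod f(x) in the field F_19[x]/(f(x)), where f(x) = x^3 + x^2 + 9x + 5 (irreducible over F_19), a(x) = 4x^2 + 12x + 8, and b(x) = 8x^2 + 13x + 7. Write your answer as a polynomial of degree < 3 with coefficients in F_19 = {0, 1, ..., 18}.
a · b ≡ 15x^2 + 10x + 8 (mod f(x))

Multiply in F_19[x]: a(x)·b(x) = (4x^2 + 12x + 8)·(8x^2 + 13x + 7) = 13x^4 + 15x^3 + x^2 + 17x + 18. This has degree ≥ 3, so divide by f(x) over F_19: 13x^4 + 15x^3 + x^2 + 17x + 18 = (13x + 2)·(x^3 + x^2 + 9x + 5) + (15x^2 + 10x + 8). Hence a·b ≡ 15x^2 + 10x + 8 (mod f). (F_19[x]/(f) is a field with 19^3 = 6859 elements since f is irreducible of degree 3.)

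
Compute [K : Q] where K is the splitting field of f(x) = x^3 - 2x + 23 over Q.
[K : Q] = 6

By the rational root test, any rational root of the monic integer polynomial f(x) = x^3 - 2x + 23 must be an integer dividing the constant term 23, i.e. one of ±{1, 23}. Evaluating: f(1) = 22, f(-1) = 24, f(23) = 12144, f(-23) = -12098; none is 0, so f has no rational root and is therefore irreducible over Q (a cubic with no linear factor over a field is irreducible). For an irreducible cubic, the Galois group is A_3 or S_3 according as the discriminant disc(f) = -4a^3 - 27b^2 = -4·(-2)^3 - 27·(23)^2 = -14251 is or is not a square in Q. Here disc(f) = -14251 is not a perfect square in Q, so the Galois group of f over Q is not contained in A_3 and must be all of S_3. The splitting field has degree |S_3| = 6 over Q, so [K : Q] = 6.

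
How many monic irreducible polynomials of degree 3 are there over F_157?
There are 1289912 monic irreducible polynomials of degree 3 over F_157

Each element of F_{157^3} that lies in no proper subfield is a root of exactly one monic irreducible of degree 3 over F_157, and each such polynomial has 3 distinct roots in F_{157^3}. By Möbius inversion the count is N_157(3) = (1/3) Σ_{d|3} μ(3/d) · 157^d = (1/3)(μ(3)·157^1 + μ(1)·157^3) = 3869736/3 = 1289912.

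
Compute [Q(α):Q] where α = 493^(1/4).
[Q(α):Q] = 4

α is a root of x^4 - 493. By Eisenstein's criterion at the prime p = 17 (which divides the constant term 493 but p^2 = 289 does not, since 493 is squarefree), x^4 - 493 is irreducible over Q. Hence [Q(α):Q] = 4.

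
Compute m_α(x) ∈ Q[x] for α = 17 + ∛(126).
m_α(x) = x^3 - 51x^2 + 867x - 5039

Set β = α - 17 = ∛(126), so β^3 = 126. Then (α - 17)^3 - 126 = 0, i.e. α is a root of g(x) = (x - 17)^3 - 126 = x^3 - 51x^2 + 867x - 5039. Since g(x) = h(x - 17) where h(x) = x^3 - 126, and h is irreducible over Q (because 126 is not a perfect cube, so h has no rational root, and a monic cubic with no rational root is irreducible), g is also irreducible (irreducibility is preserved under the substitution x → x - 17). Hence m_α(x) = x^3 - 51x^2 + 867x - 5039.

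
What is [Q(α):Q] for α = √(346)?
[Q(α):Q] = 2

[Q(α):Q] equals the degree of the minimal polynomial of α. Here α^2 = 346 and x^2 - 346 is irreducible (d = 346 is squarefree, ≠ 1, hence not a square), so deg(m_α) = 2. Thus [Q(α):Q] = 2.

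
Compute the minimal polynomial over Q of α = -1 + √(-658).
m_α(x) = x^2 + 2x + 659

From α + 1 = √(-658), squaring gives (α + 1)^2 = -658, i.e. α^2 + 2α + 1 = -658, so α^2 + 2α + 659 = 0. The discriminant of x^2 + 2x + 659 is (2)^2 - 4·(659) = 4 - 2636 = -2632, and 4·(-658) is not a perfect square in Q since -658 is squarefree and ≠ 1. Hence x^2 + 2x + 659 is irreducible over Q and is the minimal polynomial of α.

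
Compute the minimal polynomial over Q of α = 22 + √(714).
m_α(x) = x^2 - 44x - 230

From α - 22 = √(714), squaring gives (α - 22)^2 = 714, i.e. α^2 - 44α + 484 = 714, so α^2 - 44α - 230 = 0. The discriminant of x^2 - 44x - 230 is (-44)^2 - 4·(-230) = 1936 + 920 = 2856, and 4·(714) is not a perfect square in Q since 714 is squarefree and ≠ 1. Hence x^2 - 44x - 230 is irreducible over Q and is the minimal polynomial of α.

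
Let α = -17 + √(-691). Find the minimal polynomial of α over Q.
m_α(x) = x^2 + 34x + 980

From α + 17 = √(-691), squaring gives (α + 17)^2 = -691, i.e. α^2 + 34α + 289 = -691, so α^2 + 34α + 980 = 0. The discriminant of x^2 + 34x + 980 is (34)^2 - 4·(980) = 1156 - 3920 = -2764, and 4·(-691) is not a perfect square in Q since -691 is squarefree and ≠ 1. Hence x^2 + 34x + 980 is irreducible over Q and is the minimal polynomial of α.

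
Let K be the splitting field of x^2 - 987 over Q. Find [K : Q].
[K : Q] = 2

f(x) = x^2 - 987 factors as (x - √987)(x + √987). The splitting field is K = Q(√987). Since 987 is squarefree and > 1, it is not a perfect square, so x^2 - 987 is irreducible over Q and [Q(√987) : Q] = 2. Hence [K : Q] = 2.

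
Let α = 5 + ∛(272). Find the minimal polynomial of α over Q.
m_α(x) = x^3 - 15x^2 + 75x - 397

Set β = α - 5 = ∛(272), so β^3 = 272. Then (α - 5)^3 - 272 = 0, i.e. α is a root of g(x) = (x - 5)^3 - 272 = x^3 - 15x^2 + 75x - 397. Since g(x) = h(x - 5) where h(x) = x^3 - 272, and h is irreducible over Q (because 272 is not a perfect cube, so h has no rational root, and a monic cubic with no rational root is irreducible), g is also irreducible (irreducibility is preserved under the substitution x → x - 5). Hence m_α(x) = x^3 - 15x^2 + 75x - 397.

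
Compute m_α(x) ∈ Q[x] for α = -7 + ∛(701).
m_α(x) = x^3 + 21x^2 + 147x - 358

Set β = α + 7 = ∛(701), so β^3 = 701. Then (α + 7)^3 - 701 = 0, i.e. α is a root of g(x) = (x + 7)^3 - 701 = x^3 + 21x^2 + 147x - 358. Since g(x) = h(x + 7) where h(x) = x^3 - 701, and h is irreducible over Q (because 701 is not a perfect cube, so h has no rational root, and a monic cubic with no rational root is irreducible), g is also irreducible (irreducibility is preserved under the substitution x → x + 7). Hence m_α(x) = x^3 + 21x^2 + 147x - 358.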